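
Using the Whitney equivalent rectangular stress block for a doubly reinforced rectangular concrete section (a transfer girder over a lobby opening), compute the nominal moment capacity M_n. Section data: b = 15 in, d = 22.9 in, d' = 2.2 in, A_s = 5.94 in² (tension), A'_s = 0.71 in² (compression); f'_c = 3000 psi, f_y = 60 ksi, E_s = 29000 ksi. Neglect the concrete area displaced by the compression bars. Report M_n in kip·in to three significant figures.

M_n ≈ 6780 kip·in

Assume both steels yield.
a = (A_s − A'_s) f_y/(0.85 f'_c b) = (5.94 − 0.71) × 60/(0.85 × 3 × 15) = 8.204 in.
c = a/β₁ = 8.204/0.85 = 9.652 in; ε'_s = 0.003(c − d')/c = 0.0023 ≥ ε_y = 0.0021, so the compression steel yields.
M_n = (A_s − A'_s) f_y (d − a/2) + A'_s f_y (d − d') = 313.8 × (22.9 − 4.102) + 42.6 × (22.9 − 2.2) = 5898.8 + 881.8 = 6780.6 kip·in.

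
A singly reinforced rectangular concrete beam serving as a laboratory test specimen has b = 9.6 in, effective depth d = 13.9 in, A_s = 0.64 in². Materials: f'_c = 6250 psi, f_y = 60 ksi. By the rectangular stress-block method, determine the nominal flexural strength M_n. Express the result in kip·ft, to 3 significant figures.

T = A_s f_y = 0.64 × 60 = 38.4 kips.
a = T/(0.85 f'_c b) = 38.4/(0.85 × 6.25 × 9.6) = 0.753 in.
M_n = T(d − a/2) = 38.4 × (13.9 − 0.3765) = 519.3 kip·in = 519.3/12 = 43.28 kip·ft.

M_n ≈ 43.3 kip·ft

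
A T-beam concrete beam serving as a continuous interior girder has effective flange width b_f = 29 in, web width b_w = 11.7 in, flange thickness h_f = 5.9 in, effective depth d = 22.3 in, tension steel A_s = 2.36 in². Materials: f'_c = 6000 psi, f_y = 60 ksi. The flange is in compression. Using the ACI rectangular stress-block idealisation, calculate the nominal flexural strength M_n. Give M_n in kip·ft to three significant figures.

M_n ≈ 257 kip·ft

Tension: T = A_s f_y = 2.36 × 60 = 141.6 kips.
Try a within the flange: a = T/(0.85 f'_c b_f) = 141.6/(0.85 × 6 × 29) = 0.957 in.
Since a = 0.957 ≤ h_f = 5.9 in, the stress block lies entirely in the flange; analyse as a rectangular beam of width b_f.
M_n = T(d − a/2) = 141.6 × (22.3 − 0.4785) = 3089.9 kip·in.
M_n = 3089.9/12 = 257.49 kip·ft.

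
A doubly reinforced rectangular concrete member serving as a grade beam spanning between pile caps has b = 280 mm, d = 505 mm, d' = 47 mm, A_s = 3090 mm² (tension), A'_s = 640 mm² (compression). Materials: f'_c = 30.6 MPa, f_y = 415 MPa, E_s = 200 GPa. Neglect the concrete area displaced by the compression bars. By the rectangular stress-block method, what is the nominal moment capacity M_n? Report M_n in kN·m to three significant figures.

M_n ≈ 564 kN·m

Assume both tension and compression steel yield.
Net tension couple steel: A_s − A'_s = 2450 mm².
a = (A_s − A'_s) f_y / (0.85 f'_c b) = 1016750/(0.85 × 30.6 × 280) = 139.61 mm.
c = a/β₁ = 139.61/0.831 = 168.00 mm; ε'_s = 0.003(c − d')/c = 0.0022 ≥ f_y/E_s = 0.0021, so compression steel does yield.
M_n = (A_s − A'_s) f_y (d − a/2) + A'_s f_y (d − d') = [1016750 × (505 − 69.805) + 265600 × (505 − 47)] × 10⁻⁶ = 442.48 + 121.64 = 564.12 kN·m.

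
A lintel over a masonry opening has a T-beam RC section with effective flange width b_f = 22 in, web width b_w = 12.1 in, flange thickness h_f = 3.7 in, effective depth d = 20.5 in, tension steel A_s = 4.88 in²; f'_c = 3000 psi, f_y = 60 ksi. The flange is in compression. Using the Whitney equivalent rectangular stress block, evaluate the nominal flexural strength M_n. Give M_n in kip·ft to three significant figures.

Tension: T = A_s f_y = 4.88 × 60 = 292.8 kips.
Try a within the flange: a = T/(0.85 f'_c b_f) = 292.8/(0.85 × 3 × 22) = 5.219 in.
a = 5.219 > h_f = 3.7 in: the block extends into the web. Split into flange-overhang and web parts.
C_f = 0.85 f'_c (b_f − b_w) h_f = 0.85 × 3 × (22 − 12.1) × 3.7 = 93.4 kips.
Remaining web compression depth: a_w = (T − C_f)/(0.85 f'_c b_w) = (292.8 − 93.4)/(0.85 × 3 × 12.1) = 6.462 in.
M_n = C_f(d − h_f/2) + (T − C_f)(d − a_w/2) = 93.4 × (20.5 − 1.85) + 199.4 × (20.5 − 3.231) = 1741.9 + 3443.4 = 5185.3 kip·in.
M_n = 5185.3/12 = 432.11 kip·ft.

M_n ≈ 432 kip·ft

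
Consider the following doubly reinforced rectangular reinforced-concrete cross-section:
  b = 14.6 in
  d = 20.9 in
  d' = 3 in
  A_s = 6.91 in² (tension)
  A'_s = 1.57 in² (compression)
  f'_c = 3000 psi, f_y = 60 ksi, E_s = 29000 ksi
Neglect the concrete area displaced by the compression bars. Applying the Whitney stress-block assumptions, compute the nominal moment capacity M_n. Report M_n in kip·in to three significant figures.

M_n ≈ 7000 kip·in

Assume both steels yield.
a = (A_s − A'_s) f_y/(0.85 f'_c b) = (6.91 − 1.57) × 60/(0.85 × 3 × 14.6) = 8.606 in.
c = a/β₁ = 8.606/0.85 = 10.125 in; ε'_s = 0.003(c − d')/c = 0.0021 ≥ ε_y = 0.0021, so the compression steel yields.
M_n = (A_s − A'_s) f_y (d − a/2) + A'_s f_y (d − d') = 320.4 × (20.9 − 4.303) + 94.2 × (20.9 − 3) = 5317.7 + 1686.2 = 7003.9 kip·in.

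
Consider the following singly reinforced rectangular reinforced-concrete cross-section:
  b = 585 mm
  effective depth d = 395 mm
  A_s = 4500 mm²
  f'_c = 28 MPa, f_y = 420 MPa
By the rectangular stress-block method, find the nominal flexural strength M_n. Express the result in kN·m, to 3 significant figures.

T = A_s f_y = 4500 × 420 = 1890000 N = 1890 kN.
From C = T: a = T/(0.85 f'_c b) = 1890000/(0.85 × 28 × 585) = 135.75 mm.
M_n = T(d − a/2) = 1890 kN × (395 − 67.875) mm = 618.27 kN·m.

M_n ≈ 618 kN·m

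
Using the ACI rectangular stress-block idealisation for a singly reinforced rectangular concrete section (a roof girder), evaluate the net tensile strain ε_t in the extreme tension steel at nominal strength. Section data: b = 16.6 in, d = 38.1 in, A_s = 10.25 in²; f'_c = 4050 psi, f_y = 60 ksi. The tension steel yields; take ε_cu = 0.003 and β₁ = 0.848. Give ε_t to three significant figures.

ε_t ≈ 0.00601

a = A_s f_y/(0.85 f'_c b) = 10.762 in.
β₁ = 0.848, so c = a/β₁ = 10.762/0.848 = 12.691 in.
From the linear strain diagram with ε_cu = 0.003: ε_t = 0.003 (d − c)/c = 0.003 × (38.1 − 12.691)/12.691 = 0.00601.
Since ε_t ≥ 0.005, the section is tension-controlled.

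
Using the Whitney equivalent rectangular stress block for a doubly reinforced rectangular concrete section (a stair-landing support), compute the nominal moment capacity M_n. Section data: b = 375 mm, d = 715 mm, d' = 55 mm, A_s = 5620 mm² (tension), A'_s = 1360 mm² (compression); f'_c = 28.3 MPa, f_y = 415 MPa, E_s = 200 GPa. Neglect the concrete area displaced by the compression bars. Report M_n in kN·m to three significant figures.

M_n ≈ 1460 kN·m

Assume both tension and compression steel yield.
Net tension couple steel: A_s − A'_s = 4260 mm².
a = (A_s − A'_s) f_y / (0.85 f'_c b) = 1767900/(0.85 × 28.3 × 375) = 195.98 mm.
c = a/β₁ = 195.98/0.848 = 231.11 mm; ε'_s = 0.003(c − d')/c = 0.0023 ≥ f_y/E_s = 0.0021, so compression steel does yield.
M_n = (A_s − A'_s) f_y (d − a/2) + A'_s f_y (d − d') = [1767900 × (715 − 97.99) + 564400 × (715 − 55)] × 10⁻⁶ = 1090.81 + 372.50 = 1463.31 kN·m.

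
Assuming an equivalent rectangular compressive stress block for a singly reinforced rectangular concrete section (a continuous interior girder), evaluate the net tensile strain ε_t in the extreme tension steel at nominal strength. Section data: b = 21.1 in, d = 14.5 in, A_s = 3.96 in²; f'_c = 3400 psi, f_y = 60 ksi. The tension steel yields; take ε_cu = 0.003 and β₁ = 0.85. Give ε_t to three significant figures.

a = A_s f_y/(0.85 f'_c b) = 3.896 in.
β₁ = 0.85, so c = a/β₁ = 3.896/0.85 = 4.584 in.
From the linear strain diagram with ε_cu = 0.003: ε_t = 0.003 (d − c)/c = 0.003 × (14.5 − 4.584)/4.584 = 0.00649.
Since ε_t ≥ 0.005, the section is tension-controlled.

ε_t ≈ 0.00649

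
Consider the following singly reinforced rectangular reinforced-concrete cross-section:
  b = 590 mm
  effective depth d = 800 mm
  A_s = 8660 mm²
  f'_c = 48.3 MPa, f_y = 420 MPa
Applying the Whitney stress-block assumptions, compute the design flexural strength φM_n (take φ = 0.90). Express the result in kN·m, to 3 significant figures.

φM_n ≈ 2370 kN·m

T = A_s f_y = 8660 × 420 = 3637200 N = 3637.2 kN.
From C = T: a = T/(0.85 f'_c b) = 3637200/(0.85 × 48.3 × 590) = 150.16 mm.
M_n = T(d − a/2) = 3637.2 kN × (800 − 75.08) mm = 2636.68 kN·m.
φM_n = 0.90 × 2636.68 = 2373.01 kN·m.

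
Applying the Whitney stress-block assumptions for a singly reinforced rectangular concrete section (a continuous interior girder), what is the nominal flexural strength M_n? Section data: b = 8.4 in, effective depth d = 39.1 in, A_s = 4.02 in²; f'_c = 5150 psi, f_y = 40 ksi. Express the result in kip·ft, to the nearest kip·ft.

T = A_s f_y = 4.02 × 40 = 160.8 kips.
a = T/(0.85 f'_c b) = 160.8/(0.85 × 5.15 × 8.4) = 4.373 in.
M_n = T(d − a/2) = 160.8 × (39.1 − 2.1865) = 5935.7 kip·in = 5935.7/12 = 494.64 kip·ft.

M_n ≈ 495 kip·ft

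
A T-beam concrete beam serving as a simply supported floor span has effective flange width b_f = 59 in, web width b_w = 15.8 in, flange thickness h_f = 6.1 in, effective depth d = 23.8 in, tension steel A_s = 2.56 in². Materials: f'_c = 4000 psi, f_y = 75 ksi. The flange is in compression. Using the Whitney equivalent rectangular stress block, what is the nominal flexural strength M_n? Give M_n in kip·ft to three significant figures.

M_n ≈ 373 kip·ft

Tension: T = A_s f_y = 2.56 × 75 = 192 kips.
Try a within the flange: a = T/(0.85 f'_c b_f) = 192/(0.85 × 4 × 59) = 0.957 in.
Since a = 0.957 ≤ h_f = 6.1 in, the stress block lies entirely in the flange; analyse as a rectangular beam of width b_f.
M_n = T(d − a/2) = 192 × (23.8 − 0.4785) = 4477.7 kip·in.
M_n = 4477.7/12 = 373.14 kip·ft.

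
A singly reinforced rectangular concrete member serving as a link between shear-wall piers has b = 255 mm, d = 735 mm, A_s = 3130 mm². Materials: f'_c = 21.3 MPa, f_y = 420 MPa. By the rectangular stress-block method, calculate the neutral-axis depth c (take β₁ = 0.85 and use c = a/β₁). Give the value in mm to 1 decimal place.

c ≈ 335.0 mm

T = A_s f_y = 3130 × 420 = 1314600 N = 1314.6 kN.
Setting C = 0.85 f'_c a b equal to T: a = 1314600/(0.85 × 21.3 × 255) = 284.744 mm.
With β₁ = 0.85, c = a/β₁ = 284.744/0.85 = 335.0 mm.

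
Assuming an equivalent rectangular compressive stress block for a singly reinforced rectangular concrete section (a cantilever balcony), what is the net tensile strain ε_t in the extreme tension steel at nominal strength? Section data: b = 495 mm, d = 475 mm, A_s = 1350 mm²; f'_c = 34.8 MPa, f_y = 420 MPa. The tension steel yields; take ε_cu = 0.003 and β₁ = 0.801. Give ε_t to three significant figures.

a = A_s f_y/(0.85 f'_c b) = 38.72 mm.
β₁ = 0.801, so c = a/β₁ = 38.72/0.801 = 48.34 mm.
From the linear strain diagram with ε_cu = 0.003: ε_t = 0.003 (d − c)/c = 0.003 × (475 − 48.34)/48.34 = 0.0265.
Since ε_t ≥ 0.005, the section is tension-controlled.

ε_t ≈ 0.0265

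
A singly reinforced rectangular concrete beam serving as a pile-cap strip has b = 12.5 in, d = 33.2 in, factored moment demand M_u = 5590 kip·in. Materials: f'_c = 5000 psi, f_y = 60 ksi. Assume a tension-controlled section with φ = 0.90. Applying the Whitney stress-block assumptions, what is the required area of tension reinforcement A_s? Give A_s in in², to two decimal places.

A_s ≈ 3.30 in²

M_n = M_u/φ = 5590/0.90 = 6211.11 kip·in.
From M_n = 0.85 f'_c a b (d − a/2):
a = d − √(d² − 2M_n/(0.85 f'_c b)) = 33.2 − √(33.2² − 2 × 6211.11/(0.85 × 5 × 12.5)) = 3.731 in.
A_s = 0.85 f'_c a b / f_y = 0.85 × 5 × 3.731 × 12.5 / 60 = 3.303 in².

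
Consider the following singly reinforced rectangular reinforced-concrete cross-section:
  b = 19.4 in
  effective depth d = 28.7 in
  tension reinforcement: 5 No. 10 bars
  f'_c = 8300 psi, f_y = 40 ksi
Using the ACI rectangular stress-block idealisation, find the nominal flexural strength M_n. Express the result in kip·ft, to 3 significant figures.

A_s = 5 × 1.27 = 6.35 in².
T = A_s f_y = 6.35 × 40 = 254 kips.
a = T/(0.85 f'_c b) = 254/(0.85 × 8.3 × 19.4) = 1.856 in.
M_n = T(d − a/2) = 254 × (28.7 − 0.928) = 7054.1 kip·in = 7054.1/12 = 587.84 kip·ft.

M_n ≈ 588 kip·ft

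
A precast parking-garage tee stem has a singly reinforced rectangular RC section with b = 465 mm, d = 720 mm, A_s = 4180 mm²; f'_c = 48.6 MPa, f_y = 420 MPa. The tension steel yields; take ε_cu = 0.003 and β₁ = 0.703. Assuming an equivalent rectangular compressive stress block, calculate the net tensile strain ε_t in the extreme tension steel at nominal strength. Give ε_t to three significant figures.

ε_t ≈ 0.0136

a = A_s f_y/(0.85 f'_c b) = 91.39 mm.
β₁ = 0.703, so c = a/β₁ = 91.39/0.703 = 130.00 mm.
From the linear strain diagram with ε_cu = 0.003: ε_t = 0.003 (d − c)/c = 0.003 × (720 − 130.00)/130.00 = 0.0136.
Since ε_t ≥ 0.005, the section is tension-controlled.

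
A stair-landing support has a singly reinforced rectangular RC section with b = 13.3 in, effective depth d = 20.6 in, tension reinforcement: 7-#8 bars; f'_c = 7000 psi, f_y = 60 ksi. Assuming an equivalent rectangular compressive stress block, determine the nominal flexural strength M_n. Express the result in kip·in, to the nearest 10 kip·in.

M_n ≈ 6140 kip·in

A_s = 7 × 0.79 = 5.53 in².
T = A_s f_y = 5.53 × 60 = 331.8 kips.
a = T/(0.85 f'_c b) = 331.8/(0.85 × 7 × 13.3) = 4.193 in.
M_n = T(d − a/2) = 331.8 × (20.6 − 2.0965) = 6139.5 kip·in.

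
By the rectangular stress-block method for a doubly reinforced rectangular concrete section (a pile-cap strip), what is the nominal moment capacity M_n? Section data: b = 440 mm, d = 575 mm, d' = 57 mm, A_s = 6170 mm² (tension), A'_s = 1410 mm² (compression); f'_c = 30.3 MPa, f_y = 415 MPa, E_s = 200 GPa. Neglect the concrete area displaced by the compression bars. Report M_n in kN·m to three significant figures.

Assume both tension and compression steel yield.
Net tension couple steel: A_s − A'_s = 4760 mm².
a = (A_s − A'_s) f_y / (0.85 f'_c b) = 1975400/(0.85 × 30.3 × 440) = 174.32 mm.
c = a/β₁ = 174.32/0.834 = 209.02 mm; ε'_s = 0.003(c − d')/c = 0.0022 ≥ f_y/E_s = 0.0021, so compression steel does yield.
M_n = (A_s − A'_s) f_y (d − a/2) + A'_s f_y (d − d') = [1975400 × (575 − 87.16) + 585150 × (575 − 57)] × 10⁻⁶ = 963.68 + 303.11 = 1266.79 kN·m.

M_n ≈ 1270 kN·m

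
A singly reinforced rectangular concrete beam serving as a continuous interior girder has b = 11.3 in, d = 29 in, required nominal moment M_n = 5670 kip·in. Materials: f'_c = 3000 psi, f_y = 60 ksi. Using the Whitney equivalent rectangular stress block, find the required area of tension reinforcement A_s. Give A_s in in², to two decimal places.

From M_n = 0.85 f'_c a b (d − a/2):
a = d − √(d² − 2M_n/(0.85 f'_c b)) = 29 − √(29² − 2 × 5670/(0.85 × 3 × 11.3)) = 7.847 in.
A_s = 0.85 f'_c a b / f_y = 0.85 × 3 × 7.847 × 11.3 / 60 = 3.769 in².

A_s ≈ 3.77 in²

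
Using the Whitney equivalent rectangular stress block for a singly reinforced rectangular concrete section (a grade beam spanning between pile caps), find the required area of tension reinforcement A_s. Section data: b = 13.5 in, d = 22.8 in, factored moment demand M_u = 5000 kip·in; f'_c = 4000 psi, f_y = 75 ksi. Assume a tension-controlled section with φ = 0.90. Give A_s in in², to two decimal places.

M_n = M_u/φ = 5000/0.90 = 5555.56 kip·in.
From M_n = 0.85 f'_c a b (d − a/2):
a = d − √(d² − 2M_n/(0.85 f'_c b)) = 22.8 − √(22.8² − 2 × 5555.56/(0.85 × 4 × 13.5)) = 6.134 in.
A_s = 0.85 f'_c a b / f_y = 0.85 × 4 × 6.134 × 13.5 / 75 = 3.754 in².

A_s ≈ 3.75 in²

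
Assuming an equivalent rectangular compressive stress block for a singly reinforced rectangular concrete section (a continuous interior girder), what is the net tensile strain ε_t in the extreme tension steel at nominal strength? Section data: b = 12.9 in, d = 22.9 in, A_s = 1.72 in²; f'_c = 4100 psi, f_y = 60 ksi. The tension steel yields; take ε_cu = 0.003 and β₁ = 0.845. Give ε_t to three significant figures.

a = A_s f_y/(0.85 f'_c b) = 2.296 in.
β₁ = 0.845, so c = a/β₁ = 2.296/0.845 = 2.717 in.
From the linear strain diagram with ε_cu = 0.003: ε_t = 0.003 (d − c)/c = 0.003 × (22.9 − 2.717)/2.717 = 0.0223.
Since ε_t ≥ 0.005, the section is tension-controlled.

ε_t ≈ 0.0223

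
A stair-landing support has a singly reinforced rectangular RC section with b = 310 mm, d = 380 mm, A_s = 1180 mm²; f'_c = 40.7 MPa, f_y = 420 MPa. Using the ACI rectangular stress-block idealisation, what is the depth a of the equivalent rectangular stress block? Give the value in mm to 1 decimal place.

a ≈ 46.2 mm

T = A_s f_y = 1180 × 420 = 495600 N = 495.6 kN.
Setting C = 0.85 f'_c a b equal to T: a = 495600/(0.85 × 40.7 × 310) = 46.2 mm.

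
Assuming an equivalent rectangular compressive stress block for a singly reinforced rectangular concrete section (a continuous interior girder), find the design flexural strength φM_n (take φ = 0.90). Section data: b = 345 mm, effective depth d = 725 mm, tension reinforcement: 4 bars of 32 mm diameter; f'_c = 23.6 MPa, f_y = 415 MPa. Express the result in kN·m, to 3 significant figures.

φM_n ≈ 755 kN·m

A_s = 4 × 804 = 3216 mm².
T = A_s f_y = 3216 × 415 = 1334640 N = 1334.64 kN.
From C = T: a = T/(0.85 f'_c b) = 1334640/(0.85 × 23.6 × 345) = 192.85 mm.
M_n = T(d − a/2) = 1334.64 kN × (725 − 96.425) mm = 838.92 kN·m.
φM_n = 0.90 × 838.92 = 755.03 kN·m.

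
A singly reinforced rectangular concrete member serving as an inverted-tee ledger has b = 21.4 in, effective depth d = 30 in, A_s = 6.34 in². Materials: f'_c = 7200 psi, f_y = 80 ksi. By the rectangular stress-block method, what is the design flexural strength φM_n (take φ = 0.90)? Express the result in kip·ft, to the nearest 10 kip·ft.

T = A_s f_y = 6.34 × 80 = 507.2 kips.
a = T/(0.85 f'_c b) = 507.2/(0.85 × 7.2 × 21.4) = 3.873 in.
M_n = T(d − a/2) = 507.2 × (30 − 1.9365) = 14233.8 kip·in = 14233.8/12 = 1186.15 kip·ft.
φM_n = 0.90 × 1186.15 = 1067.54 kip·ft.

φM_n ≈ 1070 kip·ft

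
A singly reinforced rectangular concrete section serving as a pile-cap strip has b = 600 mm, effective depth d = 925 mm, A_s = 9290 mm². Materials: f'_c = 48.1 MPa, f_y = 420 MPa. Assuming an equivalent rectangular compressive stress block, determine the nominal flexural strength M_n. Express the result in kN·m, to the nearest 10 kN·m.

M_n ≈ 3300 kN·m

T = A_s f_y = 9290 × 420 = 3901800 N = 3901.8 kN.
From C = T: a = T/(0.85 f'_c b) = 3901800/(0.85 × 48.1 × 600) = 159.06 mm.
M_n = T(d − a/2) = 3901.8 kN × (925 − 79.53) mm = 3298.85 kN·m.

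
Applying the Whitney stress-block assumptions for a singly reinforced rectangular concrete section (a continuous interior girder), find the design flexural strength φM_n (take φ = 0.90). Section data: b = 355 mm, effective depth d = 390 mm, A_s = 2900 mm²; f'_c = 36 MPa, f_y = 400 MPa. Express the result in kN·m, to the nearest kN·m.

φM_n ≈ 351 kN·m

T = A_s f_y = 2900 × 400 = 1160000 N = 1160 kN.
From C = T: a = T/(0.85 f'_c b) = 1160000/(0.85 × 36 × 355) = 106.78 mm.
M_n = T(d − a/2) = 1160 kN × (390 − 53.39) mm = 390.47 kN·m.
φM_n = 0.90 × 390.47 = 351.42 kN·m.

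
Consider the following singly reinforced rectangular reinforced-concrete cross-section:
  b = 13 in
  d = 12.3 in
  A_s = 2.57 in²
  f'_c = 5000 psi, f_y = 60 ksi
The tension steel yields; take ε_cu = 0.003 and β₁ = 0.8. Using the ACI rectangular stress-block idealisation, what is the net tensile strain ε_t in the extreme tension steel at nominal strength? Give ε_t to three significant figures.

ε_t ≈ 0.00758

a = A_s f_y/(0.85 f'_c b) = 2.791 in.
β₁ = 0.8, so c = a/β₁ = 2.791/0.8 = 3.489 in.
From the linear strain diagram with ε_cu = 0.003: ε_t = 0.003 (d − c)/c = 0.003 × (12.3 − 3.489)/3.489 = 0.00758.
Since ε_t ≥ 0.005, the section is tension-controlled.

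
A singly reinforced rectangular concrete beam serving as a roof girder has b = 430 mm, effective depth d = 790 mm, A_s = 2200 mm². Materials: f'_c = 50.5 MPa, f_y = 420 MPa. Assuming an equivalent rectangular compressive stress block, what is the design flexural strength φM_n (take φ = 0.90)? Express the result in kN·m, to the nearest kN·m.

φM_n ≈ 636 kN·m

T = A_s f_y = 2200 × 420 = 924000 N = 924 kN.
From C = T: a = T/(0.85 f'_c b) = 924000/(0.85 × 50.5 × 430) = 50.06 mm.
M_n = T(d − a/2) = 924 kN × (790 − 25.03) mm = 706.83 kN·m.
φM_n = 0.90 × 706.83 = 636.15 kN·m.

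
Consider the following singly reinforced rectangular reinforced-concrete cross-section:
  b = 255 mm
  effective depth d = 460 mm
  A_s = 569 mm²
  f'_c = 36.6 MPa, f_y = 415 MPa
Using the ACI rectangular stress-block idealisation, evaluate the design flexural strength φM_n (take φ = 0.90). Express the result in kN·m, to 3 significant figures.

T = A_s f_y = 569 × 415 = 236135 N = 236.135 kN.
From C = T: a = T/(0.85 f'_c b) = 236135/(0.85 × 36.6 × 255) = 29.77 mm.
M_n = T(d − a/2) = 236.135 kN × (460 − 14.885) mm = 105.11 kN·m.
φM_n = 0.90 × 105.11 = 94.60 kN·m.

φM_n ≈ 94.6 kN·m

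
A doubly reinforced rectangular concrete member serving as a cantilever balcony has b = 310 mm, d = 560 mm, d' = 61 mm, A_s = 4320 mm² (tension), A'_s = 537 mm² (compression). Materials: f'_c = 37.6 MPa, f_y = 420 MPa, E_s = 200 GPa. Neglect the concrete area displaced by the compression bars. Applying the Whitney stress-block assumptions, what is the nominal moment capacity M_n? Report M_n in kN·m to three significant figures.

Assume both tension and compression steel yield.
Net tension couple steel: A_s − A'_s = 3783 mm².
a = (A_s − A'_s) f_y / (0.85 f'_c b) = 1588860/(0.85 × 37.6 × 310) = 160.37 mm.
c = a/β₁ = 160.37/0.781 = 205.34 mm; ε'_s = 0.003(c − d')/c = 0.0021 ≥ f_y/E_s = 0.0021, so compression steel does yield.
M_n = (A_s − A'_s) f_y (d − a/2) + A'_s f_y (d − d') = [1588860 × (560 − 80.185) + 225540 × (560 − 61)] × 10⁻⁶ = 762.36 + 112.54 = 874.90 kN·m.

M_n ≈ 875 kN·m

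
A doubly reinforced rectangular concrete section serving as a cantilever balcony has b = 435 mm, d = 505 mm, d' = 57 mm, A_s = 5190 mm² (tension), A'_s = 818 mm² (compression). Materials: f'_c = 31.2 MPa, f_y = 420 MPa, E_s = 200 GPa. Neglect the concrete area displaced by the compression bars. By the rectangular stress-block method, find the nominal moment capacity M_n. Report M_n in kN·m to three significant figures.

Assume both tension and compression steel yield.
Net tension couple steel: A_s − A'_s = 4372 mm².
a = (A_s − A'_s) f_y / (0.85 f'_c b) = 1836240/(0.85 × 31.2 × 435) = 159.17 mm.
c = a/β₁ = 159.17/0.827 = 192.47 mm; ε'_s = 0.003(c − d')/c = 0.0021 ≥ f_y/E_s = 0.0021, so compression steel does yield.
M_n = (A_s − A'_s) f_y (d − a/2) + A'_s f_y (d − d') = [1836240 × (505 − 79.585) + 343560 × (505 − 57)] × 10⁻⁶ = 781.16 + 153.91 = 935.07 kN·m.

M_n ≈ 935 kN·m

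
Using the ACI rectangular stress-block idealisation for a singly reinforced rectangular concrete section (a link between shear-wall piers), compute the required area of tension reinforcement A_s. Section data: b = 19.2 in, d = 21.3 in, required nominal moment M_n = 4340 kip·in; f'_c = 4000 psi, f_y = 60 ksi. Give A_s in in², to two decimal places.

From M_n = 0.85 f'_c a b (d − a/2):
a = d − √(d² − 2M_n/(0.85 f'_c b)) = 21.3 − √(21.3² − 2 × 4340/(0.85 × 4 × 19.2)) = 3.391 in.
A_s = 0.85 f'_c a b / f_y = 0.85 × 4 × 3.391 × 19.2 / 60 = 3.689 in².

A_s ≈ 3.69 in²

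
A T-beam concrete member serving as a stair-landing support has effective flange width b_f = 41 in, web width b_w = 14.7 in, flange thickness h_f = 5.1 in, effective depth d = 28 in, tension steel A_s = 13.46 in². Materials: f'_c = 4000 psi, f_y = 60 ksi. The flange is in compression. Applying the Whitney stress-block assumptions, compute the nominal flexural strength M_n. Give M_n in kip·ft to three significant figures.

Tension: T = A_s f_y = 13.46 × 60 = 807.6 kips.
Try a within the flange: a = T/(0.85 f'_c b_f) = 807.6/(0.85 × 4 × 41) = 5.793 in.
a = 5.793 > h_f = 5.1 in: the block extends into the web. Split into flange-overhang and web parts.
C_f = 0.85 f'_c (b_f − b_w) h_f = 0.85 × 4 × (41 − 14.7) × 5.1 = 456.0 kips.
Remaining web compression depth: a_w = (T − C_f)/(0.85 f'_c b_w) = (807.6 − 456.0)/(0.85 × 4 × 14.7) = 7.035 in.
M_n = C_f(d − h_f/2) + (T − C_f)(d − a_w/2) = 456.0 × (28 − 2.55) + 351.6 × (28 − 3.5175) = 11605.2 + 8608.0 = 20213.2 kip·in.
M_n = 20213.2/12 = 1684.43 kip·ft.

M_n ≈ 1680 kip·ft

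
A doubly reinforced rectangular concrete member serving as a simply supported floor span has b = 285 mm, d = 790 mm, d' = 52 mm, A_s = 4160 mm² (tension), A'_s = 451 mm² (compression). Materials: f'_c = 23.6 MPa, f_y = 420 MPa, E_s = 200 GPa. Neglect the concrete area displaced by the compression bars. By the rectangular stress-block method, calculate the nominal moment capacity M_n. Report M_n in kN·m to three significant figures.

Assume both tension and compression steel yield.
Net tension couple steel: A_s − A'_s = 3709 mm².
a = (A_s − A'_s) f_y / (0.85 f'_c b) = 1557780/(0.85 × 23.6 × 285) = 272.48 mm.
c = a/β₁ = 272.48/0.85 = 320.56 mm; ε'_s = 0.003(c − d')/c = 0.0025 ≥ f_y/E_s = 0.0021, so compression steel does yield.
M_n = (A_s − A'_s) f_y (d − a/2) + A'_s f_y (d − d') = [1557780 × (790 − 136.24) + 189420 × (790 − 52)] × 10⁻⁶ = 1018.41 + 139.79 = 1158.20 kN·m.

M_n ≈ 1160 kN·m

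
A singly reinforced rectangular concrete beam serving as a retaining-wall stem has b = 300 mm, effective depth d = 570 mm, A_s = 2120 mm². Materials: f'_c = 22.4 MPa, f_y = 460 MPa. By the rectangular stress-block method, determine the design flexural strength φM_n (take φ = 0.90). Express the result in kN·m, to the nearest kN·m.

φM_n ≈ 425 kN·m

T = A_s f_y = 2120 × 460 = 975200 N = 975.2 kN.
From C = T: a = T/(0.85 f'_c b) = 975200/(0.85 × 22.4 × 300) = 170.73 mm.
M_n = T(d − a/2) = 975.2 kN × (570 − 85.365) mm = 472.62 kN·m.
φM_n = 0.90 × 472.62 = 425.36 kN·m.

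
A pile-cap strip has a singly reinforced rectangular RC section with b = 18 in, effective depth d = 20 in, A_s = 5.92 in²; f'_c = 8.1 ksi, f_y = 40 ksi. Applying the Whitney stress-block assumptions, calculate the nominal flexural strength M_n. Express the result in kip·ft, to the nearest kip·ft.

T = A_s f_y = 5.92 × 40 = 236.8 kips.
a = T/(0.85 f'_c b) = 236.8/(0.85 × 8.1 × 18) = 1.911 in.
M_n = T(d − a/2) = 236.8 × (20 − 0.9555) = 4509.7 kip·in = 4509.7/12 = 375.81 kip·ft.

M_n ≈ 376 kip·ft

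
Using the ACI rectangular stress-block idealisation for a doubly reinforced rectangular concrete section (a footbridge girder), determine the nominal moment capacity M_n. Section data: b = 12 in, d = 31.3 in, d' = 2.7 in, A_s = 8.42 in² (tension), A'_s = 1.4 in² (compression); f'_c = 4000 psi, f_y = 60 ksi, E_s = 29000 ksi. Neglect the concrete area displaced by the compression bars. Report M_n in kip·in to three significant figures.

M_n ≈ 13400 kip·in

Assume both steels yield.
a = (A_s − A'_s) f_y/(0.85 f'_c b) = (8.42 − 1.4) × 60/(0.85 × 4 × 12) = 10.324 in.
c = a/β₁ = 10.324/0.85 = 12.146 in; ε'_s = 0.003(c − d')/c = 0.0023 ≥ ε_y = 0.0021, so the compression steel yields.
M_n = (A_s − A'_s) f_y (d − a/2) + A'_s f_y (d − d') = 421.2 × (31.3 − 5.162) + 84 × (31.3 − 2.7) = 11009.3 + 2402.4 = 13411.7 kip·in.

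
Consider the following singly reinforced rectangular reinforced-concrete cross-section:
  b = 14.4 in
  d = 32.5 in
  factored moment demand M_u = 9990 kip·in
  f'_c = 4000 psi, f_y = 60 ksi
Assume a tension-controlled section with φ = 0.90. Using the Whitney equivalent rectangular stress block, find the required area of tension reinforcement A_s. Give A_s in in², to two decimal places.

M_n = M_u/φ = 9990/0.90 = 11100 kip·in.
From M_n = 0.85 f'_c a b (d − a/2):
a = d − √(d² − 2M_n/(0.85 f'_c b)) = 32.5 − √(32.5² − 2 × 11100/(0.85 × 4 × 14.4)) = 7.948 in.
A_s = 0.85 f'_c a b / f_y = 0.85 × 4 × 7.948 × 14.4 / 60 = 6.486 in².

A_s ≈ 6.49 in²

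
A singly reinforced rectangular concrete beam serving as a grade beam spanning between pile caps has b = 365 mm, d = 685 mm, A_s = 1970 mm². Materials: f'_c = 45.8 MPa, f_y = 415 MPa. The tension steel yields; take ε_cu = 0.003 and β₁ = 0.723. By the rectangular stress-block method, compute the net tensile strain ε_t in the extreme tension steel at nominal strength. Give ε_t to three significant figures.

a = A_s f_y/(0.85 f'_c b) = 57.54 mm.
β₁ = 0.723, so c = a/β₁ = 57.54/0.723 = 79.59 mm.
From the linear strain diagram with ε_cu = 0.003: ε_t = 0.003 (d − c)/c = 0.003 × (685 − 79.59)/79.59 = 0.0228.
Since ε_t ≥ 0.005, the section is tension-controlled.

ε_t ≈ 0.0228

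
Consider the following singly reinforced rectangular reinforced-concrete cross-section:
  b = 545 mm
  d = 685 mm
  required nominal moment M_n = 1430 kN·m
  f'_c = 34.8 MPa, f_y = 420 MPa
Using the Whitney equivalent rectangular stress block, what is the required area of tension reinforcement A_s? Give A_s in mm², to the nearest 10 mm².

With M_n = 0.85 f'_c a b (d − a/2), solve the quadratic for a:
a = d − √(d² − 2M_n/(0.85 f'_c b)) = 685 − √(685² − 2 × 1430×10⁶/(0.85 × 34.8 × 545)) = 144.80 mm.
A_s = 0.85 f'_c a b / f_y = 0.85 × 34.8 × 144.80 × 545 / 420 = 5557.9 mm².

A_s ≈ 5560 mm²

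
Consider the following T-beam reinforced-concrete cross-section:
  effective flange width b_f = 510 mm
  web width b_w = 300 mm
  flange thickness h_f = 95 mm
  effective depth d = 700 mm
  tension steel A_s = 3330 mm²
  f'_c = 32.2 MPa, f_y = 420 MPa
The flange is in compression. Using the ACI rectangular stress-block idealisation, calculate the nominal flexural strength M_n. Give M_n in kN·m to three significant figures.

Tension: T = A_s f_y = 3330 × 420 = 1398600 N.
Try a within the flange: a = T/(0.85 f'_c b_f) = 1398600/(0.85 × 32.2 × 510) = 100.20 mm.
a = 100.20 > h_f = 95 mm: the block extends into the web. Split into flange-overhang and web parts.
C_f = 0.85 f'_c (b_f − b_w) h_f = 0.85 × 32.2 × (510 − 300) × 95 = 546032 N.
Remaining web compression depth: a_w = (T − C_f)/(0.85 f'_c b_w) = (1398600 − 546032)/(0.85 × 32.2 × 300) = 103.83 mm.
M_n = C_f(d − h_f/2) + (T − C_f)(d − a_w/2) = 546032 × (700 − 47.5) + 852568 × (700 − 51.915) = 356.29 + 552.54 = 908.83 × 10⁶ N·mm.
M_n = 908.83 kN·m.

M_n ≈ 909 kN·m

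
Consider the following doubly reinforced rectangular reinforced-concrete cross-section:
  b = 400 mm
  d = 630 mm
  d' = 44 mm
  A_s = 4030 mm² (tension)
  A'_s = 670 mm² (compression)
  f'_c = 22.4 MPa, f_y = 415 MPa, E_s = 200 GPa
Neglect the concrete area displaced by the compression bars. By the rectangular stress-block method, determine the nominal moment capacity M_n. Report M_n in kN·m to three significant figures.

Assume both tension and compression steel yield.
Net tension couple steel: A_s − A'_s = 3360 mm².
a = (A_s − A'_s) f_y / (0.85 f'_c b) = 1394400/(0.85 × 22.4 × 400) = 183.09 mm.
c = a/β₁ = 183.09/0.85 = 215.40 mm; ε'_s = 0.003(c − d')/c = 0.0024 ≥ f_y/E_s = 0.0021, so compression steel does yield.
M_n = (A_s − A'_s) f_y (d − a/2) + A'_s f_y (d − d') = [1394400 × (630 − 91.545) + 278050 × (630 − 44)] × 10⁻⁶ = 750.82 + 162.94 = 913.76 kN·m.

M_n ≈ 914 kN·m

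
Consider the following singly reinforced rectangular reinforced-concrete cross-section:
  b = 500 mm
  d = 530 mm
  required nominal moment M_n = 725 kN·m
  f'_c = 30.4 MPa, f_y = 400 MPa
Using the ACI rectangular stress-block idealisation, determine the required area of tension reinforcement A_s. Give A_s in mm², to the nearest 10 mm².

With M_n = 0.85 f'_c a b (d − a/2), solve the quadratic for a:
a = d − √(d² − 2M_n/(0.85 f'_c b)) = 530 − √(530² − 2 × 725×10⁶/(0.85 × 30.4 × 500)) = 119.30 mm.
A_s = 0.85 f'_c a b / f_y = 0.85 × 30.4 × 119.30 × 500 / 400 = 3853.4 mm².

A_s ≈ 3850 mm²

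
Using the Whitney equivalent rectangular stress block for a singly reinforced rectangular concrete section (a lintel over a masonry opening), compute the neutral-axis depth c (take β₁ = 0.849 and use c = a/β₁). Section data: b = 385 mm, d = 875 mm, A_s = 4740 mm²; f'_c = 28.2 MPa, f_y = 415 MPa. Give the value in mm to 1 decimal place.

T = A_s f_y = 4740 × 415 = 1967100 N = 1967.1 kN.
Setting C = 0.85 f'_c a b equal to T: a = 1967100/(0.85 × 28.2 × 385) = 213.156 mm.
With β₁ = 0.849, c = a/β₁ = 213.156/0.849 = 251.1 mm.

c ≈ 251.1 mm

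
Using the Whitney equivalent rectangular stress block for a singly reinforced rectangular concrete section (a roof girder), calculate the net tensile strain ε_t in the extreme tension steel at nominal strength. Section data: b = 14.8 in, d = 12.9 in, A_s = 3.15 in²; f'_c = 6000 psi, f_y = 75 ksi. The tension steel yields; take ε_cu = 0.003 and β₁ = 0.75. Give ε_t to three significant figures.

ε_t ≈ 0.00627

a = A_s f_y/(0.85 f'_c b) = 3.130 in.
β₁ = 0.75, so c = a/β₁ = 3.130/0.75 = 4.173 in.
From the linear strain diagram with ε_cu = 0.003: ε_t = 0.003 (d − c)/c = 0.003 × (12.9 − 4.173)/4.173 = 0.00627.
Since ε_t ≥ 0.005, the section is tension-controlled.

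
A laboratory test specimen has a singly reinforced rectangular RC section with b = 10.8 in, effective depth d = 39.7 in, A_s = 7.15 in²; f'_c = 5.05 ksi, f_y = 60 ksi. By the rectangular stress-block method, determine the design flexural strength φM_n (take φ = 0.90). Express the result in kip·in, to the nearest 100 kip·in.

T = A_s f_y = 7.15 × 60 = 429 kips.
a = T/(0.85 f'_c b) = 429/(0.85 × 5.05 × 10.8) = 9.254 in.
M_n = T(d − a/2) = 429 × (39.7 − 4.627) = 15046.3 kip·in.
φM_n = 0.90 × 15046.3 = 13541.7 kip·in.

φM_n ≈ 13500 kip·in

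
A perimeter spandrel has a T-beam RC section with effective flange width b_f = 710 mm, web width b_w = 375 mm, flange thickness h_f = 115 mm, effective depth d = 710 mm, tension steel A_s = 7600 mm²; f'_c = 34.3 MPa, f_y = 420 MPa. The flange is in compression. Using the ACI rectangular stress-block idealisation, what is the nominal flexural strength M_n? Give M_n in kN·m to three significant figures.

M_n ≈ 2010 kN·m

Tension: T = A_s f_y = 7600 × 420 = 3192000 N.
Try a within the flange: a = T/(0.85 f'_c b_f) = 3192000/(0.85 × 34.3 × 710) = 154.20 mm.
a = 154.20 > h_f = 115 mm: the block extends into the web. Split into flange-overhang and web parts.
C_f = 0.85 f'_c (b_f − b_w) h_f = 0.85 × 34.3 × (710 − 375) × 115 = 1123196 N.
Remaining web compression depth: a_w = (T − C_f)/(0.85 f'_c b_w) = (3192000 − 1123196)/(0.85 × 34.3 × 375) = 189.22 mm.
M_n = C_f(d − h_f/2) + (T − C_f)(d − a_w/2) = 1123196 × (710 − 57.5) + 2068804 × (710 − 94.61) = 732.89 + 1273.12 = 2006.01 × 10⁶ N·mm.
M_n = 2006.01 kN·m.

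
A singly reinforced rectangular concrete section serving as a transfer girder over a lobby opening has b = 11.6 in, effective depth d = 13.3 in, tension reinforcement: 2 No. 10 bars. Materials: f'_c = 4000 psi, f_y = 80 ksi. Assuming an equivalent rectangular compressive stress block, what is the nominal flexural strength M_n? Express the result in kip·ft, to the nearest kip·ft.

A_s = 2 × 1.27 = 2.54 in².
T = A_s f_y = 2.54 × 80 = 203.2 kips.
a = T/(0.85 f'_c b) = 203.2/(0.85 × 4 × 11.6) = 5.152 in.
M_n = T(d − a/2) = 203.2 × (13.3 − 2.576) = 2179.1 kip·in = 2179.1/12 = 181.59 kip·ft.

M_n ≈ 182 kip·ft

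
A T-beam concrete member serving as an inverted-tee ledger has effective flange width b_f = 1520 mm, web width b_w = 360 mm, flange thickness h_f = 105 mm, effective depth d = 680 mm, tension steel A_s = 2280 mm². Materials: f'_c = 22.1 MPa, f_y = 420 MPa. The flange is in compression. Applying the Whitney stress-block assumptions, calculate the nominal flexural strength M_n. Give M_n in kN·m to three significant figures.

Tension: T = A_s f_y = 2280 × 420 = 957600 N.
Try a within the flange: a = T/(0.85 f'_c b_f) = 957600/(0.85 × 22.1 × 1520) = 33.54 mm.
Since a = 33.54 ≤ h_f = 105 mm, the stress block lies entirely in the flange; analyse as a rectangular beam of width b_f.
M_n = T(d − a/2) = 957600 × (680 − 16.77) = 635.11 × 10⁶ N·mm.
M_n = 635.11 kN·m.

M_n ≈ 635 kN·m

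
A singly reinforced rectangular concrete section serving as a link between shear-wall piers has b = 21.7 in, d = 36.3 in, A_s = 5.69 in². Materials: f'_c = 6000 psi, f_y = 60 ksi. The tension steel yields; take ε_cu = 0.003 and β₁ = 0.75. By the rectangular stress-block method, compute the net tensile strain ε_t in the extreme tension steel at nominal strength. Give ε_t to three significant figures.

ε_t ≈ 0.0235

a = A_s f_y/(0.85 f'_c b) = 3.085 in.
β₁ = 0.75, so c = a/β₁ = 3.085/0.75 = 4.113 in.
From the linear strain diagram with ε_cu = 0.003: ε_t = 0.003 (d − c)/c = 0.003 × (36.3 − 4.113)/4.113 = 0.0235.
Since ε_t ≥ 0.005, the section is tension-controlled.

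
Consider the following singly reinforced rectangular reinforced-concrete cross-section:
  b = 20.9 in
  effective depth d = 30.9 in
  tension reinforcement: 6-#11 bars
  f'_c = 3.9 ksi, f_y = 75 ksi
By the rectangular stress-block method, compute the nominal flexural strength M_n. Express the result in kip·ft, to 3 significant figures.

A_s = 6 × 1.56 = 9.36 in².
T = A_s f_y = 9.36 × 75 = 702 kips.
a = T/(0.85 f'_c b) = 702/(0.85 × 3.9 × 20.9) = 10.132 in.
M_n = T(d − a/2) = 702 × (30.9 − 5.066) = 18135.5 kip·in = 18135.5/12 = 1511.29 kip·ft.

M_n ≈ 1510 kip·ft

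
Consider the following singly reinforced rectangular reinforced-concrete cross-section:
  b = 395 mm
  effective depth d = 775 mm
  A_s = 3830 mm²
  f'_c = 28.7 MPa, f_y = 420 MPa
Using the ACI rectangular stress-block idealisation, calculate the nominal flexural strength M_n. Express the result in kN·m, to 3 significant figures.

M_n ≈ 1110 kN·m

T = A_s f_y = 3830 × 420 = 1608600 N = 1608.6 kN.
From C = T: a = T/(0.85 f'_c b) = 1608600/(0.85 × 28.7 × 395) = 166.94 mm.
M_n = T(d − a/2) = 1608.6 kN × (775 − 83.47) mm = 1112.40 kN·m.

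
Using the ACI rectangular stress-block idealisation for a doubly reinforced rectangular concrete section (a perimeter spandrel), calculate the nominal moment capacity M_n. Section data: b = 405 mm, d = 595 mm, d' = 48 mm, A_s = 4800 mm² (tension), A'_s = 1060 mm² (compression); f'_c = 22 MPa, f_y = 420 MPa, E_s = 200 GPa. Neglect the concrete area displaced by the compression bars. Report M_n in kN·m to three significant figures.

Assume both tension and compression steel yield.
Net tension couple steel: A_s − A'_s = 3740 mm².
a = (A_s − A'_s) f_y / (0.85 f'_c b) = 1570800/(0.85 × 22 × 405) = 207.41 mm.
c = a/β₁ = 207.41/0.85 = 244.01 mm; ε'_s = 0.003(c − d')/c = 0.0024 ≥ f_y/E_s = 0.0021, so compression steel does yield.
M_n = (A_s − A'_s) f_y (d − a/2) + A'_s f_y (d − d') = [1570800 × (595 − 103.705) + 445200 × (595 − 48)] × 10⁻⁶ = 771.73 + 243.52 = 1015.25 kN·m.

M_n ≈ 1020 kN·m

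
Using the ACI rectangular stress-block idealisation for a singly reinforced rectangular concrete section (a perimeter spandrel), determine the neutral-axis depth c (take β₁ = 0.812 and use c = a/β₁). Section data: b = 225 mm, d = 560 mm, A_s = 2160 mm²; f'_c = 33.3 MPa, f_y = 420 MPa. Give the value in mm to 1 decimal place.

T = A_s f_y = 2160 × 420 = 907200 N = 907.2 kN.
Setting C = 0.85 f'_c a b equal to T: a = 907200/(0.85 × 33.3 × 225) = 142.448 mm.
With β₁ = 0.812, c = a/β₁ = 142.448/0.812 = 175.4 mm.

c ≈ 175.4 mm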